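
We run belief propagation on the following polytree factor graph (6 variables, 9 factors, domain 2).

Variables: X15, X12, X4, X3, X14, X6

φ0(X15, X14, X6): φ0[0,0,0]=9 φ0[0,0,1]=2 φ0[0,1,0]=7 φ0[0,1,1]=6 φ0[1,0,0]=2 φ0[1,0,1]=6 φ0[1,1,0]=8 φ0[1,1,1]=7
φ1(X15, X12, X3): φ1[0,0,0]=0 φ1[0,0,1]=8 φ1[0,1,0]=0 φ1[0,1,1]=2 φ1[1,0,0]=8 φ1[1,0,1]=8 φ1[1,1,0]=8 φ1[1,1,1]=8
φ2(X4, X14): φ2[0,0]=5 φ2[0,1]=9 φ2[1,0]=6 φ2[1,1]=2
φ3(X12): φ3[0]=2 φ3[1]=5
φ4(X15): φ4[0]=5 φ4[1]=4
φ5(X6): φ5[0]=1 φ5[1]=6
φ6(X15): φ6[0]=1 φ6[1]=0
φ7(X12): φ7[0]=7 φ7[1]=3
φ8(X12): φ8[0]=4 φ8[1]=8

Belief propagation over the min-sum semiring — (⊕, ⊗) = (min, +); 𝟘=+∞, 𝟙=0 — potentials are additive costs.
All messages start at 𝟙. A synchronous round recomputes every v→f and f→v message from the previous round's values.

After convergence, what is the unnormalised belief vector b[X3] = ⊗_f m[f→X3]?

init: all messages = 𝟙 over 2 values
r1 m[φ0→X15] = [2, 2]
r1 m[φ0→X14] = [2, 6]
r1 m[φ0→X6] = [2, 2]
r1 m[φ1→X15] = [0, 8]
r1 m[φ1→X12] = [0, 0]
r1 m[φ1→X3] = [0, 2]
r1 m[φ2→X4] = [5, 2]
r1 m[φ2→X14] = [5, 2]
r1 m[φ3→X12] = [2, 5]
r1 m[φ4→X15] = [5, 4]
r1 m[φ5→X6] = [1, 6]
r1 m[φ6→X15] = [1, 0]
r1 m[φ7→X12] = [7, 3]
r1 m[φ8→X12] = [4, 8]
r1 m[X15→φ0] = [0, 0]
r1 m[X15→φ1] = [0, 0]
r1 m[X15→φ4] = [0, 0]
r1 m[X15→φ6] = [0, 0]
r1 m[X12→φ1] = [0, 0]
r1 m[X12→φ3] = [0, 0]
r1 m[X12→φ7] = [0, 0]
r1 m[X12→φ8] = [0, 0]
r1 m[X4→φ2] = [0, 0]
r1 m[X3→φ1] = [0, 0]
r1 m[X14→φ0] = [0, 0]
r1 m[X14→φ2] = [0, 0]
r1 m[X6→φ0] = [0, 0]
r1 m[X6→φ5] = [0, 0]
r2 m[φ0→X15] = [2, 2]
r2 m[φ0→X14] = [2, 6]
r2 m[φ0→X6] = [2, 2]
r2 m[φ1→X15] = [0, 8]
r2 m[φ1→X12] = [0, 0]
r2 m[φ1→X3] = [0, 2]
r2 m[φ2→X4] = [5, 2]
r2 m[φ2→X14] = [5, 2]
r2 m[φ3→X12] = [2, 5]
r2 m[φ4→X15] = [5, 4]
r2 m[φ5→X6] = [1, 6]
r2 m[φ6→X15] = [1, 0]
r2 m[φ7→X12] = [7, 3]
r2 m[φ8→X12] = [4, 8]
r2 m[X15→φ0] = [6, 12]
r2 m[X15→φ1] = [8, 6]
r2 m[X15→φ4] = [3, 10]
r2 m[X15→φ6] = [7, 14]
r2 m[X12→φ1] = [13, 16]
r2 m[X12→φ3] = [11, 11]
r2 m[X12→φ7] = [6, 13]
r2 m[X12→φ8] = [9, 8]
r2 m[X4→φ2] = [0, 0]
r2 m[X3→φ1] = [0, 0]
r2 m[X14→φ0] = [5, 2]
r2 m[X14→φ2] = [2, 6]
r2 m[X6→φ0] = [1, 6]
r2 m[X6→φ5] = [2, 2]
r3 m[φ0→X15] = [10, 8]
r3 m[φ0→X14] = [14, 14]
r3 m[φ0→X6] = [15, 13]
r3 m[φ1→X15] = [13, 21]
r3 m[φ1→X12] = [8, 8]
r3 m[φ1→X3] = [21, 26]
r3 m[φ2→X4] = [7, 8]
r3 m[φ2→X14] = [5, 2]
r3 m[φ3→X12] = [2, 5]
r3 m[φ4→X15] = [5, 4]
r3 m[φ5→X6] = [1, 6]
r3 m[φ6→X15] = [1, 0]
r3 m[φ7→X12] = [7, 3]
r3 m[φ8→X12] = [4, 8]
r3 m[X15→φ0] = [6, 12]
r3 m[X15→φ1] = [8, 6]
r3 m[X15→φ4] = [3, 10]
r3 m[X15→φ6] = [7, 14]
r3 m[X12→φ1] = [13, 16]
r3 m[X12→φ3] = [11, 11]
r3 m[X12→φ7] = [6, 13]
r3 m[X12→φ8] = [9, 8]
r3 m[X4→φ2] = [0, 0]
r3 m[X3→φ1] = [0, 0]
r3 m[X14→φ0] = [5, 2]
r3 m[X14→φ2] = [2, 6]
r3 m[X6→φ0] = [1, 6]
r3 m[X6→φ5] = [2, 2]
r4 m[φ0→X15] = [10, 8]
r4 m[φ0→X14] = [14, 14]
r4 m[φ0→X6] = [15, 13]
r4 m[φ1→X15] = [13, 21]
r4 m[φ1→X12] = [8, 8]
r4 m[φ1→X3] = [21, 26]
r4 m[φ2→X4] = [7, 8]
r4 m[φ2→X14] = [5, 2]
r4 m[φ3→X12] = [2, 5]
r4 m[φ4→X15] = [5, 4]
r4 m[φ5→X6] = [1, 6]
r4 m[φ6→X15] = [1, 0]
r4 m[φ7→X12] = [7, 3]
r4 m[φ8→X12] = [4, 8]
r4 m[X15→φ0] = [19, 25]
r4 m[X15→φ1] = [16, 12]
r4 m[X15→φ4] = [24, 29]
r4 m[X15→φ6] = [28, 33]
r4 m[X12→φ1] = [13, 16]
r4 m[X12→φ3] = [19, 19]
r4 m[X12→φ7] = [14, 21]
r4 m[X12→φ8] = [17, 16]
r4 m[X4→φ2] = [0, 0]
r4 m[X3→φ1] = [0, 0]
r4 m[X14→φ0] = [5, 2]
r4 m[X14→φ2] = [14, 14]
r4 m[X6→φ0] = [1, 6]
r4 m[X6→φ5] = [15, 13]
r5 m[φ0→X15] = [10, 8]
r5 m[φ0→X14] = [27, 27]
r5 m[φ0→X6] = [28, 26]
r5 m[φ1→X15] = [13, 21]
r5 m[φ1→X12] = [16, 16]
r5 m[φ1→X3] = [29, 33]
r5 m[φ2→X4] = [19, 16]
r5 m[φ2→X14] = [5, 2]
r5 m[φ3→X12] = [2, 5]
r5 m[φ4→X15] = [5, 4]
r5 m[φ5→X6] = [1, 6]
r5 m[φ6→X15] = [1, 0]
r5 m[φ7→X12] = [7, 3]
r5 m[φ8→X12] = [4, 8]
r5 m[X15→φ0] = [19, 25]
r5 m[X15→φ1] = [16, 12]
r5 m[X15→φ4] = [24, 29]
r5 m[X15→φ6] = [28, 33]
r5 m[X12→φ1] = [13, 16]
r5 m[X12→φ3] = [19, 19]
r5 m[X12→φ7] = [14, 21]
r5 m[X12→φ8] = [17, 16]
r5 m[X4→φ2] = [0, 0]
r5 m[X3→φ1] = [0, 0]
r5 m[X14→φ0] = [5, 2]
r5 m[X14→φ2] = [14, 14]
r5 m[X6→φ0] = [1, 6]
r5 m[X6→φ5] = [15, 13]
r6 m[φ0→X15] = [10, 8]
r6 m[φ0→X14] = [27, 27]
r6 m[φ0→X6] = [28, 26]
r6 m[φ1→X15] = [13, 21]
r6 m[φ1→X12] = [16, 16]
r6 m[φ1→X3] = [29, 33]
r6 m[φ2→X4] = [19, 16]
r6 m[φ2→X14] = [5, 2]
r6 m[φ3→X12] = [2, 5]
r6 m[φ4→X15] = [5, 4]
r6 m[φ5→X6] = [1, 6]
r6 m[φ6→X15] = [1, 0]
r6 m[φ7→X12] = [7, 3]
r6 m[φ8→X12] = [4, 8]
r6 m[X15→φ0] = [19, 25]
r6 m[X15→φ1] = [16, 12]
r6 m[X15→φ4] = [24, 29]
r6 m[X15→φ6] = [28, 33]
r6 m[X12→φ1] = [13, 16]
r6 m[X12→φ3] = [27, 27]
r6 m[X12→φ7] = [22, 29]
r6 m[X12→φ8] = [25, 24]
r6 m[X4→φ2] = [0, 0]
r6 m[X3→φ1] = [0, 0]
r6 m[X14→φ0] = [5, 2]
r6 m[X14→φ2] = [27, 27]
r6 m[X6→φ0] = [1, 6]
r6 m[X6→φ5] = [28, 26]
r7 m[φ0→X15] = [10, 8]
r7 m[φ0→X14] = [27, 27]
r7 m[φ0→X6] = [28, 26]
r7 m[φ1→X15] = [13, 21]
r7 m[φ1→X12] = [16, 16]
r7 m[φ1→X3] = [29, 33]
r7 m[φ2→X4] = [32, 29]
r7 m[φ2→X14] = [5, 2]
r7 m[φ3→X12] = [2, 5]
r7 m[φ4→X15] = [5, 4]
r7 m[φ5→X6] = [1, 6]
r7 m[φ6→X15] = [1, 0]
r7 m[φ7→X12] = [7, 3]
r7 m[φ8→X12] = [4, 8]
r7 m[X15→φ0] = [19, 25]
r7 m[X15→φ1] = [16, 12]
r7 m[X15→φ4] = [24, 29]
r7 m[X15→φ6] = [28, 33]
r7 m[X12→φ1] = [13, 16]
r7 m[X12→φ3] = [27, 27]
r7 m[X12→φ7] = [22, 29]
r7 m[X12→φ8] = [25, 24]
r7 m[X4→φ2] = [0, 0]
r7 m[X3→φ1] = [0, 0]
r7 m[X14→φ0] = [5, 2]
r7 m[X14→φ2] = [27, 27]
r7 m[X6→φ0] = [1, 6]
r7 m[X6→φ5] = [28, 26]
r8 m[φ0→X15] = [10, 8]
r8 m[φ0→X14] = [27, 27]
r8 m[φ0→X6] = [28, 26]
r8 m[φ1→X15] = [13, 21]
r8 m[φ1→X12] = [16, 16]
r8 m[φ1→X3] = [29, 33]
r8 m[φ2→X4] = [32, 29]
r8 m[φ2→X14] = [5, 2]
r8 m[φ3→X12] = [2, 5]
r8 m[φ4→X15] = [5, 4]
r8 m[φ5→X6] = [1, 6]
r8 m[φ6→X15] = [1, 0]
r8 m[φ7→X12] = [7, 3]
r8 m[φ8→X12] = [4, 8]
r8 m[X15→φ0] = [19, 25]
r8 m[X15→φ1] = [16, 12]
r8 m[X15→φ4] = [24, 29]
r8 m[X15→φ6] = [28, 33]
r8 m[X12→φ1] = [13, 16]
r8 m[X12→φ3] = [27, 27]
r8 m[X12→φ7] = [22, 29]
r8 m[X12→φ8] = [25, 24]
r8 m[X4→φ2] = [0, 0]
r8 m[X3→φ1] = [0, 0]
r8 m[X14→φ0] = [5, 2]
r8 m[X14→φ2] = [27, 27]
r8 m[X6→φ0] = [1, 6]
r8 m[X6→φ5] = [28, 26]
fixed point reached at round 8
b[X3] = ⊗ incoming = [29, 33]

b[X3] = [29, 33]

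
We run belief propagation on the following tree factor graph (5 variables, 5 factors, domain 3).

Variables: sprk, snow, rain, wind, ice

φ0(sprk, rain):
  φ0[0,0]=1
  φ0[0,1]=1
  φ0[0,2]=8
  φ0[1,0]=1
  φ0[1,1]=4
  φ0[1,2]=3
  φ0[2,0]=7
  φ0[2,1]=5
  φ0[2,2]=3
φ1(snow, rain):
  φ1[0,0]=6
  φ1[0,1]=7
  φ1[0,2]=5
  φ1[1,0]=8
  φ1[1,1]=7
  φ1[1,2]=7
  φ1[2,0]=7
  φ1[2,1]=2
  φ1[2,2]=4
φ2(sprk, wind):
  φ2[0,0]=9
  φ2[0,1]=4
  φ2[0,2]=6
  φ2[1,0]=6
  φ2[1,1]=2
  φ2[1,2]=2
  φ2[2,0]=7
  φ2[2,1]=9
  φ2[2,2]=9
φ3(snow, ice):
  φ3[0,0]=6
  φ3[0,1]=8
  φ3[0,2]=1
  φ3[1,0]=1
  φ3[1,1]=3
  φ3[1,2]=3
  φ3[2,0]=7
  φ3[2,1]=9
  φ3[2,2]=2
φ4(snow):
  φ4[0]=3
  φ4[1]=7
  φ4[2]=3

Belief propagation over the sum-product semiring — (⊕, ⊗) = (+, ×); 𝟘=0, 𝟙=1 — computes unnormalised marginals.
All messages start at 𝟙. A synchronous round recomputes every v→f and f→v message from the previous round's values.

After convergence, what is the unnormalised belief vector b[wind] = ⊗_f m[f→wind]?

init: all messages = 𝟙 over 3 values
r1 m[φ0→sprk] = [10, 8, 15]
r1 m[φ0→rain] = [9, 10, 14]
r1 m[φ1→snow] = [18, 22, 13]
r1 m[φ1→rain] = [21, 16, 16]
r1 m[φ2→sprk] = [19, 10, 25]
r1 m[φ2→wind] = [22, 15, 17]
r1 m[φ3→snow] = [15, 7, 18]
r1 m[φ3→ice] = [14, 20, 6]
r1 m[φ4→snow] = [3, 7, 3]
r1 m[sprk→φ0] = [1, 1, 1]
r1 m[sprk→φ2] = [1, 1, 1]
r1 m[snow→φ1] = [1, 1, 1]
r1 m[snow→φ3] = [1, 1, 1]
r1 m[snow→φ4] = [1, 1, 1]
r1 m[rain→φ0] = [1, 1, 1]
r1 m[rain→φ1] = [1, 1, 1]
r1 m[wind→φ2] = [1, 1, 1]
r1 m[ice→φ3] = [1, 1, 1]
r2 m[φ0→sprk] = [10, 8, 15]
r2 m[φ0→rain] = [9, 10, 14]
r2 m[φ1→snow] = [18, 22, 13]
r2 m[φ1→rain] = [21, 16, 16]
r2 m[φ2→sprk] = [19, 10, 25]
r2 m[φ2→wind] = [22, 15, 17]
r2 m[φ3→snow] = [15, 7, 18]
r2 m[φ3→ice] = [14, 20, 6]
r2 m[φ4→snow] = [3, 7, 3]
r2 m[sprk→φ0] = [19, 10, 25]
r2 m[sprk→φ2] = [10, 8, 15]
r2 m[snow→φ1] = [45, 49, 54]
r2 m[snow→φ3] = [54, 154, 39]
r2 m[snow→φ4] = [270, 154, 234]
r2 m[rain→φ0] = [21, 16, 16]
r2 m[rain→φ1] = [9, 10, 14]
r2 m[wind→φ2] = [1, 1, 1]
r2 m[ice→φ3] = [1, 1, 1]
r3 m[φ0→sprk] = [165, 133, 275]
r3 m[φ0→rain] = [204, 184, 257]
r3 m[φ1→snow] = [194, 240, 139]
r3 m[φ1→rain] = [1040, 766, 784]
r3 m[φ2→sprk] = [19, 10, 25]
r3 m[φ2→wind] = [243, 191, 211]
r3 m[φ3→snow] = [15, 7, 18]
r3 m[φ3→ice] = [751, 1245, 594]
r3 m[φ4→snow] = [3, 7, 3]
r3 m[sprk→φ0] = [19, 10, 25]
r3 m[sprk→φ2] = [10, 8, 15]
r3 m[snow→φ1] = [45, 49, 54]
r3 m[snow→φ3] = [54, 154, 39]
r3 m[snow→φ4] = [270, 154, 234]
r3 m[rain→φ0] = [21, 16, 16]
r3 m[rain→φ1] = [9, 10, 14]
r3 m[wind→φ2] = [1, 1, 1]
r3 m[ice→φ3] = [1, 1, 1]
r4 m[φ0→sprk] = [165, 133, 275]
r4 m[φ0→rain] = [204, 184, 257]
r4 m[φ1→snow] = [194, 240, 139]
r4 m[φ1→rain] = [1040, 766, 784]
r4 m[φ2→sprk] = [19, 10, 25]
r4 m[φ2→wind] = [243, 191, 211]
r4 m[φ3→snow] = [15, 7, 18]
r4 m[φ3→ice] = [751, 1245, 594]
r4 m[φ4→snow] = [3, 7, 3]
r4 m[sprk→φ0] = [19, 10, 25]
r4 m[sprk→φ2] = [165, 133, 275]
r4 m[snow→φ1] = [45, 49, 54]
r4 m[snow→φ3] = [582, 1680, 417]
r4 m[snow→φ4] = [2910, 1680, 2502]
r4 m[rain→φ0] = [1040, 766, 784]
r4 m[rain→φ1] = [204, 184, 257]
r4 m[wind→φ2] = [1, 1, 1]
r4 m[ice→φ3] = [1, 1, 1]
r5 m[φ0→sprk] = [8078, 6456, 13462]
r5 m[φ0→rain] = [204, 184, 257]
r5 m[φ1→snow] = [3797, 4719, 2824]
r5 m[φ1→rain] = [1040, 766, 784]
r5 m[φ2→sprk] = [19, 10, 25]
r5 m[φ2→wind] = [4208, 3401, 3731]
r5 m[φ3→snow] = [15, 7, 18]
r5 m[φ3→ice] = [8091, 13449, 6456]
r5 m[φ4→snow] = [3, 7, 3]
r5 m[sprk→φ0] = [19, 10, 25]
r5 m[sprk→φ2] = [165, 133, 275]
r5 m[snow→φ1] = [45, 49, 54]
r5 m[snow→φ3] = [582, 1680, 417]
r5 m[snow→φ4] = [2910, 1680, 2502]
r5 m[rain→φ0] = [1040, 766, 784]
r5 m[rain→φ1] = [204, 184, 257]
r5 m[wind→φ2] = [1, 1, 1]
r5 m[ice→φ3] = [1, 1, 1]
r6 m[φ0→sprk] = [8078, 6456, 13462]
r6 m[φ0→rain] = [204, 184, 257]
r6 m[φ1→snow] = [3797, 4719, 2824]
r6 m[φ1→rain] = [1040, 766, 784]
r6 m[φ2→sprk] = [19, 10, 25]
r6 m[φ2→wind] = [4208, 3401, 3731]
r6 m[φ3→snow] = [15, 7, 18]
r6 m[φ3→ice] = [8091, 13449, 6456]
r6 m[φ4→snow] = [3, 7, 3]
r6 m[sprk→φ0] = [19, 10, 25]
r6 m[sprk→φ2] = [8078, 6456, 13462]
r6 m[snow→φ1] = [45, 49, 54]
r6 m[snow→φ3] = [11391, 33033, 8472]
r6 m[snow→φ4] = [56955, 33033, 50832]
r6 m[rain→φ0] = [1040, 766, 784]
r6 m[rain→φ1] = [204, 184, 257]
r6 m[wind→φ2] = [1, 1, 1]
r6 m[ice→φ3] = [1, 1, 1]
r7 m[φ0→sprk] = [8078, 6456, 13462]
r7 m[φ0→rain] = [204, 184, 257]
r7 m[φ1→snow] = [3797, 4719, 2824]
r7 m[φ1→rain] = [1040, 766, 784]
r7 m[φ2→sprk] = [19, 10, 25]
r7 m[φ2→wind] = [205672, 166382, 182538]
r7 m[φ3→snow] = [15, 7, 18]
r7 m[φ3→ice] = [160683, 266475, 127434]
r7 m[φ4→snow] = [3, 7, 3]
r7 m[sprk→φ0] = [19, 10, 25]
r7 m[sprk→φ2] = [8078, 6456, 13462]
r7 m[snow→φ1] = [45, 49, 54]
r7 m[snow→φ3] = [11391, 33033, 8472]
r7 m[snow→φ4] = [56955, 33033, 50832]
r7 m[rain→φ0] = [1040, 766, 784]
r7 m[rain→φ1] = [204, 184, 257]
r7 m[wind→φ2] = [1, 1, 1]
r7 m[ice→φ3] = [1, 1, 1]
r8 m[φ0→sprk] = [8078, 6456, 13462]
r8 m[φ0→rain] = [204, 184, 257]
r8 m[φ1→snow] = [3797, 4719, 2824]
r8 m[φ1→rain] = [1040, 766, 784]
r8 m[φ2→sprk] = [19, 10, 25]
r8 m[φ2→wind] = [205672, 166382, 182538]
r8 m[φ3→snow] = [15, 7, 18]
r8 m[φ3→ice] = [160683, 266475, 127434]
r8 m[φ4→snow] = [3, 7, 3]
r8 m[sprk→φ0] = [19, 10, 25]
r8 m[sprk→φ2] = [8078, 6456, 13462]
r8 m[snow→φ1] = [45, 49, 54]
r8 m[snow→φ3] = [11391, 33033, 8472]
r8 m[snow→φ4] = [56955, 33033, 50832]
r8 m[rain→φ0] = [1040, 766, 784]
r8 m[rain→φ1] = [204, 184, 257]
r8 m[wind→φ2] = [1, 1, 1]
r8 m[ice→φ3] = [1, 1, 1]
fixed point reached at round 8
b[wind] = ⊗ incoming = [205672, 166382, 182538]

b[wind] = [205672, 166382, 182538]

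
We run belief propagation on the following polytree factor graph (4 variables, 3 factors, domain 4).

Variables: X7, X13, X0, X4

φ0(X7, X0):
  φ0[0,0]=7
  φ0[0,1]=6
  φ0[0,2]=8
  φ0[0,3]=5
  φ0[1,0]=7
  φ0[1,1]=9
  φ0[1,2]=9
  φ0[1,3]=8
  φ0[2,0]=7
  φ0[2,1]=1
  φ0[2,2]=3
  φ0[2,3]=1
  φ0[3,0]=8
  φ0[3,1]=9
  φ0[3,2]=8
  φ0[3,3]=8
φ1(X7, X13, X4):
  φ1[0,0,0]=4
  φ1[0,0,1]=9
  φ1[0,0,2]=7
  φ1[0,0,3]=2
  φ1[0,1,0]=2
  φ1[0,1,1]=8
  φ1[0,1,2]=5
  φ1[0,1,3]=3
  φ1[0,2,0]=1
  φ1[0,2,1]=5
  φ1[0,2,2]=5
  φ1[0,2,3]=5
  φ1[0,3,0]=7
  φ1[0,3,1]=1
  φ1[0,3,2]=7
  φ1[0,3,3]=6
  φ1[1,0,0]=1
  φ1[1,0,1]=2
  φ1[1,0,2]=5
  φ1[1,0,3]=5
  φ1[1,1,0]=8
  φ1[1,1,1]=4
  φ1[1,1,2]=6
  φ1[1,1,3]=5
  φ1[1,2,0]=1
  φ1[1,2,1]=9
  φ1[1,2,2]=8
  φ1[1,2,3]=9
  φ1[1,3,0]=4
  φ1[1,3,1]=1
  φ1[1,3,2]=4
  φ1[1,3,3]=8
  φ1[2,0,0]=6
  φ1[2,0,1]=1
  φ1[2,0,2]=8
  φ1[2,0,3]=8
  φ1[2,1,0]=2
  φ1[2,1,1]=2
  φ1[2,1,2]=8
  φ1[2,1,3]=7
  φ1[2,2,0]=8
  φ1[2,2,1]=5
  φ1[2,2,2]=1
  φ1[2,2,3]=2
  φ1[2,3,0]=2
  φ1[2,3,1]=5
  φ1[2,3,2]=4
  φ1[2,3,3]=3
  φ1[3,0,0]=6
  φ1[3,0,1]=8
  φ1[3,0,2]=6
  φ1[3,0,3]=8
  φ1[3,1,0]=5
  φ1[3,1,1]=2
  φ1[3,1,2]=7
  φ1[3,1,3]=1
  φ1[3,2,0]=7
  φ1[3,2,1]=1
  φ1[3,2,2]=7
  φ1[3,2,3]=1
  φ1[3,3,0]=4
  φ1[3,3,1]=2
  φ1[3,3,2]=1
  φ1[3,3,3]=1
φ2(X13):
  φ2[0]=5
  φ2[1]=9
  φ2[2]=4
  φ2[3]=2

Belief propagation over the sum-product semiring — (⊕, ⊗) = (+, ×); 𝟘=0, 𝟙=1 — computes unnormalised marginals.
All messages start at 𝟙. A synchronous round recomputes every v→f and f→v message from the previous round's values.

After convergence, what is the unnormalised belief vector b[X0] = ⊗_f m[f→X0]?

b[X0] = [11030, 9567, 10724, 8420]

init: all messages = 𝟙 over 4 values
r1 m[φ0→X7] = [26, 33, 12, 33]
r1 m[φ0→X0] = [29, 25, 28, 22]
r1 m[φ1→X7] = [77, 80, 72, 67]
r1 m[φ1→X13] = [86, 75, 75, 60]
r1 m[φ1→X4] = [68, 65, 89, 74]
r1 m[φ2→X13] = [5, 9, 4, 2]
r1 m[X7→φ0] = [1, 1, 1, 1]
r1 m[X7→φ1] = [1, 1, 1, 1]
r1 m[X13→φ1] = [1, 1, 1, 1]
r1 m[X13→φ2] = [1, 1, 1, 1]
r1 m[X0→φ0] = [1, 1, 1, 1]
r1 m[X4→φ1] = [1, 1, 1, 1]
r2 m[φ0→X7] = [26, 33, 12, 33]
r2 m[φ0→X0] = [29, 25, 28, 22]
r2 m[φ1→X7] = [77, 80, 72, 67]
r2 m[φ1→X13] = [86, 75, 75, 60]
r2 m[φ1→X4] = [68, 65, 89, 74]
r2 m[φ2→X13] = [5, 9, 4, 2]
r2 m[X7→φ0] = [77, 80, 72, 67]
r2 m[X7→φ1] = [26, 33, 12, 33]
r2 m[X13→φ1] = [5, 9, 4, 2]
r2 m[X13→φ2] = [86, 75, 75, 60]
r2 m[X0→φ0] = [1, 1, 1, 1]
r2 m[X4→φ1] = [1, 1, 1, 1]
r3 m[φ0→X7] = [26, 33, 12, 33]
r3 m[φ0→X0] = [2139, 1857, 2088, 1633]
r3 m[φ1→X7] = [378, 414, 378, 355]
r3 m[φ1→X13] = [2201, 1950, 2027, 1539]
r3 m[φ1→X4] = [9064, 9200, 12438, 9039]
r3 m[φ2→X13] = [5, 9, 4, 2]
r3 m[X7→φ0] = [77, 80, 72, 67]
r3 m[X7→φ1] = [26, 33, 12, 33]
r3 m[X13→φ1] = [5, 9, 4, 2]
r3 m[X13→φ2] = [86, 75, 75, 60]
r3 m[X0→φ0] = [1, 1, 1, 1]
r3 m[X4→φ1] = [1, 1, 1, 1]
r4 m[φ0→X7] = [26, 33, 12, 33]
r4 m[φ0→X0] = [2139, 1857, 2088, 1633]
r4 m[φ1→X7] = [378, 414, 378, 355]
r4 m[φ1→X13] = [2201, 1950, 2027, 1539]
r4 m[φ1→X4] = [9064, 9200, 12438, 9039]
r4 m[φ2→X13] = [5, 9, 4, 2]
r4 m[X7→φ0] = [378, 414, 378, 355]
r4 m[X7→φ1] = [26, 33, 12, 33]
r4 m[X13→φ1] = [5, 9, 4, 2]
r4 m[X13→φ2] = [2201, 1950, 2027, 1539]
r4 m[X0→φ0] = [1, 1, 1, 1]
r4 m[X4→φ1] = [1, 1, 1, 1]
r5 m[φ0→X7] = [26, 33, 12, 33]
r5 m[φ0→X0] = [11030, 9567, 10724, 8420]
r5 m[φ1→X7] = [378, 414, 378, 355]
r5 m[φ1→X13] = [2201, 1950, 2027, 1539]
r5 m[φ1→X4] = [9064, 9200, 12438, 9039]
r5 m[φ2→X13] = [5, 9, 4, 2]
r5 m[X7→φ0] = [378, 414, 378, 355]
r5 m[X7→φ1] = [26, 33, 12, 33]
r5 m[X13→φ1] = [5, 9, 4, 2]
r5 m[X13→φ2] = [2201, 1950, 2027, 1539]
r5 m[X0→φ0] = [1, 1, 1, 1]
r5 m[X4→φ1] = [1, 1, 1, 1]
r6 m[φ0→X7] = [26, 33, 12, 33]
r6 m[φ0→X0] = [11030, 9567, 10724, 8420]
r6 m[φ1→X7] = [378, 414, 378, 355]
r6 m[φ1→X13] = [2201, 1950, 2027, 1539]
r6 m[φ1→X4] = [9064, 9200, 12438, 9039]
r6 m[φ2→X13] = [5, 9, 4, 2]
r6 m[X7→φ0] = [378, 414, 378, 355]
r6 m[X7→φ1] = [26, 33, 12, 33]
r6 m[X13→φ1] = [5, 9, 4, 2]
r6 m[X13→φ2] = [2201, 1950, 2027, 1539]
r6 m[X0→φ0] = [1, 1, 1, 1]
r6 m[X4→φ1] = [1, 1, 1, 1]
fixed point reached at round 6
b[X0] = ⊗ incoming = [11030, 9567, 10724, 8420]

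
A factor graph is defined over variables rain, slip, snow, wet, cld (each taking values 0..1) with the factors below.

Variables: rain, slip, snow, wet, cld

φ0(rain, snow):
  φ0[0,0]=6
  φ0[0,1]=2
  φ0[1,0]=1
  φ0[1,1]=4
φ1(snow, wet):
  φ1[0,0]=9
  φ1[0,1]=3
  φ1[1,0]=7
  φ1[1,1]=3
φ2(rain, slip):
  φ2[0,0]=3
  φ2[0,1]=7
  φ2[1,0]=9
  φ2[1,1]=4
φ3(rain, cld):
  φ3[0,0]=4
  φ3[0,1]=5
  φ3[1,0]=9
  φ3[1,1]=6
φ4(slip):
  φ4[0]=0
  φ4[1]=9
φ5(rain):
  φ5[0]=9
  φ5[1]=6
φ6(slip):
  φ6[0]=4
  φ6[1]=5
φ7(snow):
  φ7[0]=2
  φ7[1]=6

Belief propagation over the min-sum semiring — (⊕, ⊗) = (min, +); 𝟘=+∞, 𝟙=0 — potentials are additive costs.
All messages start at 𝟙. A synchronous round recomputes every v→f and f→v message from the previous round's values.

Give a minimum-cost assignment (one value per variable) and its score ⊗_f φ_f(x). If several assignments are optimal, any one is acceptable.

init: all messages = 𝟙 over 2 values
r1 m[φ0→rain] = [2, 1]
r1 m[φ0→snow] = [1, 2]
r1 m[φ1→snow] = [3, 3]
r1 m[φ1→wet] = [7, 3]
r1 m[φ2→rain] = [3, 4]
r1 m[φ2→slip] = [3, 4]
r1 m[φ3→rain] = [4, 6]
r1 m[φ3→cld] = [4, 5]
r1 m[φ4→slip] = [0, 9]
r1 m[φ5→rain] = [9, 6]
r1 m[φ6→slip] = [4, 5]
r1 m[φ7→snow] = [2, 6]
r1 m[rain→φ0] = [0, 0]
r1 m[rain→φ2] = [0, 0]
r1 m[rain→φ3] = [0, 0]
r1 m[rain→φ5] = [0, 0]
r1 m[slip→φ2] = [0, 0]
r1 m[slip→φ4] = [0, 0]
r1 m[slip→φ6] = [0, 0]
r1 m[snow→φ0] = [0, 0]
r1 m[snow→φ1] = [0, 0]
r1 m[snow→φ7] = [0, 0]
r1 m[wet→φ1] = [0, 0]
r1 m[cld→φ3] = [0, 0]
r2 m[φ0→rain] = [2, 1]
r2 m[φ0→snow] = [1, 2]
r2 m[φ1→snow] = [3, 3]
r2 m[φ1→wet] = [7, 3]
r2 m[φ2→rain] = [3, 4]
r2 m[φ2→slip] = [3, 4]
r2 m[φ3→rain] = [4, 6]
r2 m[φ3→cld] = [4, 5]
r2 m[φ4→slip] = [0, 9]
r2 m[φ5→rain] = [9, 6]
r2 m[φ6→slip] = [4, 5]
r2 m[φ7→snow] = [2, 6]
r2 m[rain→φ0] = [16, 16]
r2 m[rain→φ2] = [15, 13]
r2 m[rain→φ3] = [14, 11]
r2 m[rain→φ5] = [9, 11]
r2 m[slip→φ2] = [4, 14]
r2 m[slip→φ4] = [7, 9]
r2 m[slip→φ6] = [3, 13]
r2 m[snow→φ0] = [5, 9]
r2 m[snow→φ1] = [3, 8]
r2 m[snow→φ7] = [4, 5]
r2 m[wet→φ1] = [0, 0]
r2 m[cld→φ3] = [0, 0]
r3 m[φ0→rain] = [11, 6]
r3 m[φ0→snow] = [17, 18]
r3 m[φ1→snow] = [3, 3]
r3 m[φ1→wet] = [12, 6]
r3 m[φ2→rain] = [7, 13]
r3 m[φ2→slip] = [18, 17]
r3 m[φ3→rain] = [4, 6]
r3 m[φ3→cld] = [18, 17]
r3 m[φ4→slip] = [0, 9]
r3 m[φ5→rain] = [9, 6]
r3 m[φ6→slip] = [4, 5]
r3 m[φ7→snow] = [2, 6]
r3 m[rain→φ0] = [16, 16]
r3 m[rain→φ2] = [15, 13]
r3 m[rain→φ3] = [14, 11]
r3 m[rain→φ5] = [9, 11]
r3 m[slip→φ2] = [4, 14]
r3 m[slip→φ4] = [7, 9]
r3 m[slip→φ6] = [3, 13]
r3 m[snow→φ0] = [5, 9]
r3 m[snow→φ1] = [3, 8]
r3 m[snow→φ7] = [4, 5]
r3 m[wet→φ1] = [0, 0]
r3 m[cld→φ3] = [0, 0]
r4 m[φ0→rain] = [11, 6]
r4 m[φ0→snow] = [17, 18]
r4 m[φ1→snow] = [3, 3]
r4 m[φ1→wet] = [12, 6]
r4 m[φ2→rain] = [7, 13]
r4 m[φ2→slip] = [18, 17]
r4 m[φ3→rain] = [4, 6]
r4 m[φ3→cld] = [18, 17]
r4 m[φ4→slip] = [0, 9]
r4 m[φ5→rain] = [9, 6]
r4 m[φ6→slip] = [4, 5]
r4 m[φ7→snow] = [2, 6]
r4 m[rain→φ0] = [20, 25]
r4 m[rain→φ2] = [24, 18]
r4 m[rain→φ3] = [27, 25]
r4 m[rain→φ5] = [22, 25]
r4 m[slip→φ2] = [4, 14]
r4 m[slip→φ4] = [22, 22]
r4 m[slip→φ6] = [18, 26]
r4 m[snow→φ0] = [5, 9]
r4 m[snow→φ1] = [19, 24]
r4 m[snow→φ7] = [20, 21]
r4 m[wet→φ1] = [0, 0]
r4 m[cld→φ3] = [0, 0]
r5 m[φ0→rain] = [11, 6]
r5 m[φ0→snow] = [26, 22]
r5 m[φ1→snow] = [3, 3]
r5 m[φ1→wet] = [28, 22]
r5 m[φ2→rain] = [7, 13]
r5 m[φ2→slip] = [27, 22]
r5 m[φ3→rain] = [4, 6]
r5 m[φ3→cld] = [31, 31]
r5 m[φ4→slip] = [0, 9]
r5 m[φ5→rain] = [9, 6]
r5 m[φ6→slip] = [4, 5]
r5 m[φ7→snow] = [2, 6]
r5 m[rain→φ0] = [20, 25]
r5 m[rain→φ2] = [24, 18]
r5 m[rain→φ3] = [27, 25]
r5 m[rain→φ5] = [22, 25]
r5 m[slip→φ2] = [4, 14]
r5 m[slip→φ4] = [22, 22]
r5 m[slip→φ6] = [18, 26]
r5 m[snow→φ0] = [5, 9]
r5 m[snow→φ1] = [19, 24]
r5 m[snow→φ7] = [20, 21]
r5 m[wet→φ1] = [0, 0]
r5 m[cld→φ3] = [0, 0]
r6 m[φ0→rain] = [11, 6]
r6 m[φ0→snow] = [26, 22]
r6 m[φ1→snow] = [3, 3]
r6 m[φ1→wet] = [28, 22]
r6 m[φ2→rain] = [7, 13]
r6 m[φ2→slip] = [27, 22]
r6 m[φ3→rain] = [4, 6]
r6 m[φ3→cld] = [31, 31]
r6 m[φ4→slip] = [0, 9]
r6 m[φ5→rain] = [9, 6]
r6 m[φ6→slip] = [4, 5]
r6 m[φ7→snow] = [2, 6]
r6 m[rain→φ0] = [20, 25]
r6 m[rain→φ2] = [24, 18]
r6 m[rain→φ3] = [27, 25]
r6 m[rain→φ5] = [22, 25]
r6 m[slip→φ2] = [4, 14]
r6 m[slip→φ4] = [31, 27]
r6 m[slip→φ6] = [27, 31]
r6 m[snow→φ0] = [5, 9]
r6 m[snow→φ1] = [28, 28]
r6 m[snow→φ7] = [29, 25]
r6 m[wet→φ1] = [0, 0]
r6 m[cld→φ3] = [0, 0]
r7 m[φ0→rain] = [11, 6]
r7 m[φ0→snow] = [26, 22]
r7 m[φ1→snow] = [3, 3]
r7 m[φ1→wet] = [35, 31]
r7 m[φ2→rain] = [7, 13]
r7 m[φ2→slip] = [27, 22]
r7 m[φ3→rain] = [4, 6]
r7 m[φ3→cld] = [31, 31]
r7 m[φ4→slip] = [0, 9]
r7 m[φ5→rain] = [9, 6]
r7 m[φ6→slip] = [4, 5]
r7 m[φ7→snow] = [2, 6]
r7 m[rain→φ0] = [20, 25]
r7 m[rain→φ2] = [24, 18]
r7 m[rain→φ3] = [27, 25]
r7 m[rain→φ5] = [22, 25]
r7 m[slip→φ2] = [4, 14]
r7 m[slip→φ4] = [31, 27]
r7 m[slip→φ6] = [27, 31]
r7 m[snow→φ0] = [5, 9]
r7 m[snow→φ1] = [28, 28]
r7 m[snow→φ7] = [29, 25]
r7 m[wet→φ1] = [0, 0]
r7 m[cld→φ3] = [0, 0]
r8 m[φ0→rain] = [11, 6]
r8 m[φ0→snow] = [26, 22]
r8 m[φ1→snow] = [3, 3]
r8 m[φ1→wet] = [35, 31]
r8 m[φ2→rain] = [7, 13]
r8 m[φ2→slip] = [27, 22]
r8 m[φ3→rain] = [4, 6]
r8 m[φ3→cld] = [31, 31]
r8 m[φ4→slip] = [0, 9]
r8 m[φ5→rain] = [9, 6]
r8 m[φ6→slip] = [4, 5]
r8 m[φ7→snow] = [2, 6]
r8 m[rain→φ0] = [20, 25]
r8 m[rain→φ2] = [24, 18]
r8 m[rain→φ3] = [27, 25]
r8 m[rain→φ5] = [22, 25]
r8 m[slip→φ2] = [4, 14]
r8 m[slip→φ4] = [31, 27]
r8 m[slip→φ6] = [27, 31]
r8 m[snow→φ0] = [5, 9]
r8 m[snow→φ1] = [28, 28]
r8 m[snow→φ7] = [29, 25]
r8 m[wet→φ1] = [0, 0]
r8 m[cld→φ3] = [0, 0]
fixed point reached at round 8
traceback from rain: (rain=0, slip=0, snow=0, wet=1, cld=0), score=31

assignment: (rain=0, slip=0, snow=0, wet=1, cld=0); score = 31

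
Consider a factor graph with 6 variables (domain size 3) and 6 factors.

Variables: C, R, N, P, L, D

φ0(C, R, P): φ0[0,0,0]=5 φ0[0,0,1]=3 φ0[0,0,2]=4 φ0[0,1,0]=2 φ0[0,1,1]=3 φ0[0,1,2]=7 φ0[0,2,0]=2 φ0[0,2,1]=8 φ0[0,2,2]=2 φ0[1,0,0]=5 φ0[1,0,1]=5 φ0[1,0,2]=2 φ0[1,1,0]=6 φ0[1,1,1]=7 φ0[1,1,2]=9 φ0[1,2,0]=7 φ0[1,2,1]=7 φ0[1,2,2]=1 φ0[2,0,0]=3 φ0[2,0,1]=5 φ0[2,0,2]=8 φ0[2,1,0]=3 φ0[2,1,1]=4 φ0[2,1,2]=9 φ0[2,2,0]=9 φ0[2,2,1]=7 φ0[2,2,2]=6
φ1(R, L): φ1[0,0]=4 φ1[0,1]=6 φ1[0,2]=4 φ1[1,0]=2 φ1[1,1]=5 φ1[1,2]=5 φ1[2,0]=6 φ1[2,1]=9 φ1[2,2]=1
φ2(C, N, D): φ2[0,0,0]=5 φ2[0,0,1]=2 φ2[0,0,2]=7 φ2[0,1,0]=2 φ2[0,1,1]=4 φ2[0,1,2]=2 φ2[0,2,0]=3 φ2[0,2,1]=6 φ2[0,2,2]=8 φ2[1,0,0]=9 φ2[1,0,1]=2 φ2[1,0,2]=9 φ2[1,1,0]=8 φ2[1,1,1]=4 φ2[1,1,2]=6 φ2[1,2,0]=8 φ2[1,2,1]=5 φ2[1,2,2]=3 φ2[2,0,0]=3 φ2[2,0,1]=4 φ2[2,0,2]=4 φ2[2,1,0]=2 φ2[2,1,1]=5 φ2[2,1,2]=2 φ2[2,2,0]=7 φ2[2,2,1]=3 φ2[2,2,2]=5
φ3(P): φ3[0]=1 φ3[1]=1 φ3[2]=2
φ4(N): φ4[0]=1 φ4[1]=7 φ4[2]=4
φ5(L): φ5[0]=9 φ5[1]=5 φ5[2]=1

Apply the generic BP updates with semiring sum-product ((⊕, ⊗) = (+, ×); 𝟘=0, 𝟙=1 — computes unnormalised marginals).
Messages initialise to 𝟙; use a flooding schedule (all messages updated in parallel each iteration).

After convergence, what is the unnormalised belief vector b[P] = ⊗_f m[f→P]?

b[P] = [538164, 616740, 934112]

init: all messages = 𝟙 over 3 values
r1 m[φ0→C] = [36, 49, 54]
r1 m[φ0→R] = [40, 50, 49]
r1 m[φ0→P] = [42, 49, 48]
r1 m[φ1→R] = [14, 12, 16]
r1 m[φ1→L] = [12, 20, 10]
r1 m[φ2→C] = [39, 54, 35]
r1 m[φ2→N] = [45, 35, 48]
r1 m[φ2→D] = [47, 35, 46]
r1 m[φ3→P] = [1, 1, 2]
r1 m[φ4→N] = [1, 7, 4]
r1 m[φ5→L] = [9, 5, 1]
r1 m[C→φ0] = [1, 1, 1]
r1 m[C→φ2] = [1, 1, 1]
r1 m[R→φ0] = [1, 1, 1]
r1 m[R→φ1] = [1, 1, 1]
r1 m[N→φ2] = [1, 1, 1]
r1 m[N→φ4] = [1, 1, 1]
r1 m[P→φ0] = [1, 1, 1]
r1 m[P→φ3] = [1, 1, 1]
r1 m[L→φ1] = [1, 1, 1]
r1 m[L→φ5] = [1, 1, 1]
r1 m[D→φ2] = [1, 1, 1]
r2 m[φ0→C] = [36, 49, 54]
r2 m[φ0→R] = [40, 50, 49]
r2 m[φ0→P] = [42, 49, 48]
r2 m[φ1→R] = [14, 12, 16]
r2 m[φ1→L] = [12, 20, 10]
r2 m[φ2→C] = [39, 54, 35]
r2 m[φ2→N] = [45, 35, 48]
r2 m[φ2→D] = [47, 35, 46]
r2 m[φ3→P] = [1, 1, 2]
r2 m[φ4→N] = [1, 7, 4]
r2 m[φ5→L] = [9, 5, 1]
r2 m[C→φ0] = [39, 54, 35]
r2 m[C→φ2] = [36, 49, 54]
r2 m[R→φ0] = [14, 12, 16]
r2 m[R→φ1] = [40, 50, 49]
r2 m[N→φ2] = [1, 7, 4]
r2 m[N→φ4] = [45, 35, 48]
r2 m[P→φ0] = [1, 1, 2]
r2 m[P→φ3] = [42, 49, 48]
r2 m[L→φ1] = [9, 5, 1]
r2 m[L→φ5] = [12, 20, 10]
r2 m[D→φ2] = [1, 1, 1]
r3 m[φ0→C] = [676, 824, 1084]
r3 m[φ0→R] = [2220, 3290, 2390]
r3 m[φ0→P] = [26400, 30448, 25976]
r3 m[φ1→R] = [70, 48, 100]
r3 m[φ1→L] = [554, 931, 459]
r3 m[φ2→C] = [138, 210, 134]
r3 m[φ2→N] = [2078, 1656, 2206]
r3 m[φ2→D] = [8299, 7148, 7047]
r3 m[φ3→P] = [1, 1, 2]
r3 m[φ4→N] = [1, 7, 4]
r3 m[φ5→L] = [9, 5, 1]
r3 m[C→φ0] = [39, 54, 35]
r3 m[C→φ2] = [36, 49, 54]
r3 m[R→φ0] = [14, 12, 16]
r3 m[R→φ1] = [40, 50, 49]
r3 m[N→φ2] = [1, 7, 4]
r3 m[N→φ4] = [45, 35, 48]
r3 m[P→φ0] = [1, 1, 2]
r3 m[P→φ3] = [42, 49, 48]
r3 m[L→φ1] = [9, 5, 1]
r3 m[L→φ5] = [12, 20, 10]
r3 m[D→φ2] = [1, 1, 1]
r4 m[φ0→C] = [676, 824, 1084]
r4 m[φ0→R] = [2220, 3290, 2390]
r4 m[φ0→P] = [26400, 30448, 25976]
r4 m[φ1→R] = [70, 48, 100]
r4 m[φ1→L] = [554, 931, 459]
r4 m[φ2→C] = [138, 210, 134]
r4 m[φ2→N] = [2078, 1656, 2206]
r4 m[φ2→D] = [8299, 7148, 7047]
r4 m[φ3→P] = [1, 1, 2]
r4 m[φ4→N] = [1, 7, 4]
r4 m[φ5→L] = [9, 5, 1]
r4 m[C→φ0] = [138, 210, 134]
r4 m[C→φ2] = [676, 824, 1084]
r4 m[R→φ0] = [70, 48, 100]
r4 m[R→φ1] = [2220, 3290, 2390]
r4 m[N→φ2] = [1, 7, 4]
r4 m[N→φ4] = [2078, 1656, 2206]
r4 m[P→φ0] = [1, 1, 2]
r4 m[P→φ3] = [26400, 30448, 25976]
r4 m[L→φ1] = [9, 5, 1]
r4 m[L→φ5] = [554, 931, 459]
r4 m[D→φ2] = [1, 1, 1]
r5 m[φ0→C] = [3432, 4068, 5680]
r5 m[φ0→R] = [8364, 12482, 9044]
r5 m[φ0→P] = [538164, 616740, 467056]
r5 m[φ1→R] = [70, 48, 100]
r5 m[φ1→L] = [29800, 51280, 27720]
r5 m[φ2→C] = [138, 210, 134]
r5 m[φ2→N] = [37868, 29996, 40936]
r5 m[φ2→D] = [149664, 132988, 128932]
r5 m[φ3→P] = [1, 1, 2]
r5 m[φ4→N] = [1, 7, 4]
r5 m[φ5→L] = [9, 5, 1]
r5 m[C→φ0] = [138, 210, 134]
r5 m[C→φ2] = [676, 824, 1084]
r5 m[R→φ0] = [70, 48, 100]
r5 m[R→φ1] = [2220, 3290, 2390]
r5 m[N→φ2] = [1, 7, 4]
r5 m[N→φ4] = [2078, 1656, 2206]
r5 m[P→φ0] = [1, 1, 2]
r5 m[P→φ3] = [26400, 30448, 25976]
r5 m[L→φ1] = [9, 5, 1]
r5 m[L→φ5] = [554, 931, 459]
r5 m[D→φ2] = [1, 1, 1]
r6 m[φ0→C] = [3432, 4068, 5680]
r6 m[φ0→R] = [8364, 12482, 9044]
r6 m[φ0→P] = [538164, 616740, 467056]
r6 m[φ1→R] = [70, 48, 100]
r6 m[φ1→L] = [29800, 51280, 27720]
r6 m[φ2→C] = [138, 210, 134]
r6 m[φ2→N] = [37868, 29996, 40936]
r6 m[φ2→D] = [149664, 132988, 128932]
r6 m[φ3→P] = [1, 1, 2]
r6 m[φ4→N] = [1, 7, 4]
r6 m[φ5→L] = [9, 5, 1]
r6 m[C→φ0] = [138, 210, 134]
r6 m[C→φ2] = [3432, 4068, 5680]
r6 m[R→φ0] = [70, 48, 100]
r6 m[R→φ1] = [8364, 12482, 9044]
r6 m[N→φ2] = [1, 7, 4]
r6 m[N→φ4] = [37868, 29996, 40936]
r6 m[P→φ0] = [1, 1, 2]
r6 m[P→φ3] = [538164, 616740, 467056]
r6 m[L→φ1] = [9, 5, 1]
r6 m[L→φ5] = [29800, 51280, 27720]
r6 m[D→φ2] = [1, 1, 1]
r7 m[φ0→C] = [3432, 4068, 5680]
r7 m[φ0→R] = [8364, 12482, 9044]
r7 m[φ0→P] = [538164, 616740, 467056]
r7 m[φ1→R] = [70, 48, 100]
r7 m[φ1→L] = [112684, 193990, 104910]
r7 m[φ2→C] = [138, 210, 134]
r7 m[φ2→N] = [191888, 151800, 208632]
r7 m[φ2→D] = [756588, 678408, 654020]
r7 m[φ3→P] = [1, 1, 2]
r7 m[φ4→N] = [1, 7, 4]
r7 m[φ5→L] = [9, 5, 1]
r7 m[C→φ0] = [138, 210, 134]
r7 m[C→φ2] = [3432, 4068, 5680]
r7 m[R→φ0] = [70, 48, 100]
r7 m[R→φ1] = [8364, 12482, 9044]
r7 m[N→φ2] = [1, 7, 4]
r7 m[N→φ4] = [37868, 29996, 40936]
r7 m[P→φ0] = [1, 1, 2]
r7 m[P→φ3] = [538164, 616740, 467056]
r7 m[L→φ1] = [9, 5, 1]
r7 m[L→φ5] = [29800, 51280, 27720]
r7 m[D→φ2] = [1, 1, 1]
r8 m[φ0→C] = [3432, 4068, 5680]
r8 m[φ0→R] = [8364, 12482, 9044]
r8 m[φ0→P] = [538164, 616740, 467056]
r8 m[φ1→R] = [70, 48, 100]
r8 m[φ1→L] = [112684, 193990, 104910]
r8 m[φ2→C] = [138, 210, 134]
r8 m[φ2→N] = [191888, 151800, 208632]
r8 m[φ2→D] = [756588, 678408, 654020]
r8 m[φ3→P] = [1, 1, 2]
r8 m[φ4→N] = [1, 7, 4]
r8 m[φ5→L] = [9, 5, 1]
r8 m[C→φ0] = [138, 210, 134]
r8 m[C→φ2] = [3432, 4068, 5680]
r8 m[R→φ0] = [70, 48, 100]
r8 m[R→φ1] = [8364, 12482, 9044]
r8 m[N→φ2] = [1, 7, 4]
r8 m[N→φ4] = [191888, 151800, 208632]
r8 m[P→φ0] = [1, 1, 2]
r8 m[P→φ3] = [538164, 616740, 467056]
r8 m[L→φ1] = [9, 5, 1]
r8 m[L→φ5] = [112684, 193990, 104910]
r8 m[D→φ2] = [1, 1, 1]
r9 m[φ0→C] = [3432, 4068, 5680]
r9 m[φ0→R] = [8364, 12482, 9044]
r9 m[φ0→P] = [538164, 616740, 467056]
r9 m[φ1→R] = [70, 48, 100]
r9 m[φ1→L] = [112684, 193990, 104910]
r9 m[φ2→C] = [138, 210, 134]
r9 m[φ2→N] = [191888, 151800, 208632]
r9 m[φ2→D] = [756588, 678408, 654020]
r9 m[φ3→P] = [1, 1, 2]
r9 m[φ4→N] = [1, 7, 4]
r9 m[φ5→L] = [9, 5, 1]
r9 m[C→φ0] = [138, 210, 134]
r9 m[C→φ2] = [3432, 4068, 5680]
r9 m[R→φ0] = [70, 48, 100]
r9 m[R→φ1] = [8364, 12482, 9044]
r9 m[N→φ2] = [1, 7, 4]
r9 m[N→φ4] = [191888, 151800, 208632]
r9 m[P→φ0] = [1, 1, 2]
r9 m[P→φ3] = [538164, 616740, 467056]
r9 m[L→φ1] = [9, 5, 1]
r9 m[L→φ5] = [112684, 193990, 104910]
r9 m[D→φ2] = [1, 1, 1]
fixed point reached at round 9
b[P] = ⊗ incoming = [538164, 616740, 934112]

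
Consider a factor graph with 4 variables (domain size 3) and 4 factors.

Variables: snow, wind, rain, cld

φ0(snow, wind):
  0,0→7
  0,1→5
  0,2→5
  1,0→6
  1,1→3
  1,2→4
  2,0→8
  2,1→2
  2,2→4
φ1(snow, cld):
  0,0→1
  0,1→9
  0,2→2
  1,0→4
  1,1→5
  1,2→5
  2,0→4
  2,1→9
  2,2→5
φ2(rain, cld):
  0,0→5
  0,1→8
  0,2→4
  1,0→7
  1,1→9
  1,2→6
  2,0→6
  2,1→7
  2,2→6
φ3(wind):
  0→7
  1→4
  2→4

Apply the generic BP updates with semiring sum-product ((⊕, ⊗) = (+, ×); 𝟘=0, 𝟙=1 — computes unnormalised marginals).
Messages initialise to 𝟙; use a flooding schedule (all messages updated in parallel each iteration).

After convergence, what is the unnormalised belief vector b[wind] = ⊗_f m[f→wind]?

b[wind] = [45066, 11528, 15560]

init: all messages = 𝟙 over 3 values
r1 m[φ0→snow] = [17, 13, 14]
r1 m[φ0→wind] = [21, 10, 13]
r1 m[φ1→snow] = [12, 14, 18]
r1 m[φ1→cld] = [9, 23, 12]
r1 m[φ2→rain] = [17, 22, 19]
r1 m[φ2→cld] = [18, 24, 16]
r1 m[φ3→wind] = [7, 4, 4]
r1 m[snow→φ0] = [1, 1, 1]
r1 m[snow→φ1] = [1, 1, 1]
r1 m[wind→φ0] = [1, 1, 1]
r1 m[wind→φ3] = [1, 1, 1]
r1 m[rain→φ2] = [1, 1, 1]
r1 m[cld→φ1] = [1, 1, 1]
r1 m[cld→φ2] = [1, 1, 1]
r2 m[φ0→snow] = [17, 13, 14]
r2 m[φ0→wind] = [21, 10, 13]
r2 m[φ1→snow] = [12, 14, 18]
r2 m[φ1→cld] = [9, 23, 12]
r2 m[φ2→rain] = [17, 22, 19]
r2 m[φ2→cld] = [18, 24, 16]
r2 m[φ3→wind] = [7, 4, 4]
r2 m[snow→φ0] = [12, 14, 18]
r2 m[snow→φ1] = [17, 13, 14]
r2 m[wind→φ0] = [7, 4, 4]
r2 m[wind→φ3] = [21, 10, 13]
r2 m[rain→φ2] = [1, 1, 1]
r2 m[cld→φ1] = [18, 24, 16]
r2 m[cld→φ2] = [9, 23, 12]
r3 m[φ0→snow] = [89, 70, 80]
r3 m[φ0→wind] = [312, 138, 188]
r3 m[φ1→snow] = [266, 272, 368]
r3 m[φ1→cld] = [125, 344, 169]
r3 m[φ2→rain] = [277, 342, 287]
r3 m[φ2→cld] = [18, 24, 16]
r3 m[φ3→wind] = [7, 4, 4]
r3 m[snow→φ0] = [12, 14, 18]
r3 m[snow→φ1] = [17, 13, 14]
r3 m[wind→φ0] = [7, 4, 4]
r3 m[wind→φ3] = [21, 10, 13]
r3 m[rain→φ2] = [1, 1, 1]
r3 m[cld→φ1] = [18, 24, 16]
r3 m[cld→φ2] = [9, 23, 12]
r4 m[φ0→snow] = [89, 70, 80]
r4 m[φ0→wind] = [312, 138, 188]
r4 m[φ1→snow] = [266, 272, 368]
r4 m[φ1→cld] = [125, 344, 169]
r4 m[φ2→rain] = [277, 342, 287]
r4 m[φ2→cld] = [18, 24, 16]
r4 m[φ3→wind] = [7, 4, 4]
r4 m[snow→φ0] = [266, 272, 368]
r4 m[snow→φ1] = [89, 70, 80]
r4 m[wind→φ0] = [7, 4, 4]
r4 m[wind→φ3] = [312, 138, 188]
r4 m[rain→φ2] = [1, 1, 1]
r4 m[cld→φ1] = [18, 24, 16]
r4 m[cld→φ2] = [125, 344, 169]
r5 m[φ0→snow] = [89, 70, 80]
r5 m[φ0→wind] = [6438, 2882, 3890]
r5 m[φ1→snow] = [266, 272, 368]
r5 m[φ1→cld] = [689, 1871, 928]
r5 m[φ2→rain] = [4053, 4985, 4172]
r5 m[φ2→cld] = [18, 24, 16]
r5 m[φ3→wind] = [7, 4, 4]
r5 m[snow→φ0] = [266, 272, 368]
r5 m[snow→φ1] = [89, 70, 80]
r5 m[wind→φ0] = [7, 4, 4]
r5 m[wind→φ3] = [312, 138, 188]
r5 m[rain→φ2] = [1, 1, 1]
r5 m[cld→φ1] = [18, 24, 16]
r5 m[cld→φ2] = [125, 344, 169]
r6 m[φ0→snow] = [89, 70, 80]
r6 m[φ0→wind] = [6438, 2882, 3890]
r6 m[φ1→snow] = [266, 272, 368]
r6 m[φ1→cld] = [689, 1871, 928]
r6 m[φ2→rain] = [4053, 4985, 4172]
r6 m[φ2→cld] = [18, 24, 16]
r6 m[φ3→wind] = [7, 4, 4]
r6 m[snow→φ0] = [266, 272, 368]
r6 m[snow→φ1] = [89, 70, 80]
r6 m[wind→φ0] = [7, 4, 4]
r6 m[wind→φ3] = [6438, 2882, 3890]
r6 m[rain→φ2] = [1, 1, 1]
r6 m[cld→φ1] = [18, 24, 16]
r6 m[cld→φ2] = [689, 1871, 928]
r7 m[φ0→snow] = [89, 70, 80]
r7 m[φ0→wind] = [6438, 2882, 3890]
r7 m[φ1→snow] = [266, 272, 368]
r7 m[φ1→cld] = [689, 1871, 928]
r7 m[φ2→rain] = [22125, 27230, 22799]
r7 m[φ2→cld] = [18, 24, 16]
r7 m[φ3→wind] = [7, 4, 4]
r7 m[snow→φ0] = [266, 272, 368]
r7 m[snow→φ1] = [89, 70, 80]
r7 m[wind→φ0] = [7, 4, 4]
r7 m[wind→φ3] = [6438, 2882, 3890]
r7 m[rain→φ2] = [1, 1, 1]
r7 m[cld→φ1] = [18, 24, 16]
r7 m[cld→φ2] = [689, 1871, 928]
r8 m[φ0→snow] = [89, 70, 80]
r8 m[φ0→wind] = [6438, 2882, 3890]
r8 m[φ1→snow] = [266, 272, 368]
r8 m[φ1→cld] = [689, 1871, 928]
r8 m[φ2→rain] = [22125, 27230, 22799]
r8 m[φ2→cld] = [18, 24, 16]
r8 m[φ3→wind] = [7, 4, 4]
r8 m[snow→φ0] = [266, 272, 368]
r8 m[snow→φ1] = [89, 70, 80]
r8 m[wind→φ0] = [7, 4, 4]
r8 m[wind→φ3] = [6438, 2882, 3890]
r8 m[rain→φ2] = [1, 1, 1]
r8 m[cld→φ1] = [18, 24, 16]
r8 m[cld→φ2] = [689, 1871, 928]
fixed point reached at round 8
b[wind] = ⊗ incoming = [45066, 11528, 15560]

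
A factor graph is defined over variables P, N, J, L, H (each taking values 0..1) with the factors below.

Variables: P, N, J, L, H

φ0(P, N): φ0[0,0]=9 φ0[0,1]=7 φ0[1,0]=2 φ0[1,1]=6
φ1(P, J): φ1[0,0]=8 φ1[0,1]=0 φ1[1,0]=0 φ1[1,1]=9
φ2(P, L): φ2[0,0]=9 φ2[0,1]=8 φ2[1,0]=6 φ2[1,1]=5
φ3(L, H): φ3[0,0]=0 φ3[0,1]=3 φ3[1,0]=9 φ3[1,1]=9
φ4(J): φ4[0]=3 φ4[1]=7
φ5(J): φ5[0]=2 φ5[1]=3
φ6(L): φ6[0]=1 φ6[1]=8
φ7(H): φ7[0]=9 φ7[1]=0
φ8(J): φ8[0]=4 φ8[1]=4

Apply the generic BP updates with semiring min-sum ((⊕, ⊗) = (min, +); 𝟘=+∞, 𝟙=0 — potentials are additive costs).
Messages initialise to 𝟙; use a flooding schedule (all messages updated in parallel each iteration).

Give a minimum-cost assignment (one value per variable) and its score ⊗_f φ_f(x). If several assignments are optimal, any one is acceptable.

assignment: (P=1, N=0, J=0, L=0, H=1); score = 21

init: all messages = 𝟙 over 2 values
r1 m[φ0→P] = [7, 2]
r1 m[φ0→N] = [2, 6]
r1 m[φ1→P] = [0, 0]
r1 m[φ1→J] = [0, 0]
r1 m[φ2→P] = [8, 5]
r1 m[φ2→L] = [6, 5]
r1 m[φ3→L] = [0, 9]
r1 m[φ3→H] = [0, 3]
r1 m[φ4→J] = [3, 7]
r1 m[φ5→J] = [2, 3]
r1 m[φ6→L] = [1, 8]
r1 m[φ7→H] = [9, 0]
r1 m[φ8→J] = [4, 4]
r1 m[P→φ0] = [0, 0]
r1 m[P→φ1] = [0, 0]
r1 m[P→φ2] = [0, 0]
r1 m[N→φ0] = [0, 0]
r1 m[J→φ1] = [0, 0]
r1 m[J→φ4] = [0, 0]
r1 m[J→φ5] = [0, 0]
r1 m[J→φ8] = [0, 0]
r1 m[L→φ2] = [0, 0]
r1 m[L→φ3] = [0, 0]
r1 m[L→φ6] = [0, 0]
r1 m[H→φ3] = [0, 0]
r1 m[H→φ7] = [0, 0]
r2 m[φ0→P] = [7, 2]
r2 m[φ0→N] = [2, 6]
r2 m[φ1→P] = [0, 0]
r2 m[φ1→J] = [0, 0]
r2 m[φ2→P] = [8, 5]
r2 m[φ2→L] = [6, 5]
r2 m[φ3→L] = [0, 9]
r2 m[φ3→H] = [0, 3]
r2 m[φ4→J] = [3, 7]
r2 m[φ5→J] = [2, 3]
r2 m[φ6→L] = [1, 8]
r2 m[φ7→H] = [9, 0]
r2 m[φ8→J] = [4, 4]
r2 m[P→φ0] = [8, 5]
r2 m[P→φ1] = [15, 7]
r2 m[P→φ2] = [7, 2]
r2 m[N→φ0] = [0, 0]
r2 m[J→φ1] = [9, 14]
r2 m[J→φ4] = [6, 7]
r2 m[J→φ5] = [7, 11]
r2 m[J→φ8] = [5, 10]
r2 m[L→φ2] = [1, 17]
r2 m[L→φ3] = [7, 13]
r2 m[L→φ6] = [6, 14]
r2 m[H→φ3] = [9, 0]
r2 m[H→φ7] = [0, 3]
r3 m[φ0→P] = [7, 2]
r3 m[φ0→N] = [7, 11]
r3 m[φ1→P] = [14, 9]
r3 m[φ1→J] = [7, 15]
r3 m[φ2→P] = [10, 7]
r3 m[φ2→L] = [8, 7]
r3 m[φ3→L] = [3, 9]
r3 m[φ3→H] = [7, 10]
r3 m[φ4→J] = [3, 7]
r3 m[φ5→J] = [2, 3]
r3 m[φ6→L] = [1, 8]
r3 m[φ7→H] = [9, 0]
r3 m[φ8→J] = [4, 4]
r3 m[P→φ0] = [8, 5]
r3 m[P→φ1] = [15, 7]
r3 m[P→φ2] = [7, 2]
r3 m[N→φ0] = [0, 0]
r3 m[J→φ1] = [9, 14]
r3 m[J→φ4] = [6, 7]
r3 m[J→φ5] = [7, 11]
r3 m[J→φ8] = [5, 10]
r3 m[L→φ2] = [1, 17]
r3 m[L→φ3] = [7, 13]
r3 m[L→φ6] = [6, 14]
r3 m[H→φ3] = [9, 0]
r3 m[H→φ7] = [0, 3]
r4 m[φ0→P] = [7, 2]
r4 m[φ0→N] = [7, 11]
r4 m[φ1→P] = [14, 9]
r4 m[φ1→J] = [7, 15]
r4 m[φ2→P] = [10, 7]
r4 m[φ2→L] = [8, 7]
r4 m[φ3→L] = [3, 9]
r4 m[φ3→H] = [7, 10]
r4 m[φ4→J] = [3, 7]
r4 m[φ5→J] = [2, 3]
r4 m[φ6→L] = [1, 8]
r4 m[φ7→H] = [9, 0]
r4 m[φ8→J] = [4, 4]
r4 m[P→φ0] = [24, 16]
r4 m[P→φ1] = [17, 9]
r4 m[P→φ2] = [21, 11]
r4 m[N→φ0] = [0, 0]
r4 m[J→φ1] = [9, 14]
r4 m[J→φ4] = [13, 22]
r4 m[J→φ5] = [14, 26]
r4 m[J→φ8] = [12, 25]
r4 m[L→φ2] = [4, 17]
r4 m[L→φ3] = [9, 15]
r4 m[L→φ6] = [11, 16]
r4 m[H→φ3] = [9, 0]
r4 m[H→φ7] = [7, 10]
r5 m[φ0→P] = [7, 2]
r5 m[φ0→N] = [18, 22]
r5 m[φ1→P] = [14, 9]
r5 m[φ1→J] = [9, 17]
r5 m[φ2→P] = [13, 10]
r5 m[φ2→L] = [17, 16]
r5 m[φ3→L] = [3, 9]
r5 m[φ3→H] = [9, 12]
r5 m[φ4→J] = [3, 7]
r5 m[φ5→J] = [2, 3]
r5 m[φ6→L] = [1, 8]
r5 m[φ7→H] = [9, 0]
r5 m[φ8→J] = [4, 4]
r5 m[P→φ0] = [24, 16]
r5 m[P→φ1] = [17, 9]
r5 m[P→φ2] = [21, 11]
r5 m[N→φ0] = [0, 0]
r5 m[J→φ1] = [9, 14]
r5 m[J→φ4] = [13, 22]
r5 m[J→φ5] = [14, 26]
r5 m[J→φ8] = [12, 25]
r5 m[L→φ2] = [4, 17]
r5 m[L→φ3] = [9, 15]
r5 m[L→φ6] = [11, 16]
r5 m[H→φ3] = [9, 0]
r5 m[H→φ7] = [7, 10]
r6 m[φ0→P] = [7, 2]
r6 m[φ0→N] = [18, 22]
r6 m[φ1→P] = [14, 9]
r6 m[φ1→J] = [9, 17]
r6 m[φ2→P] = [13, 10]
r6 m[φ2→L] = [17, 16]
r6 m[φ3→L] = [3, 9]
r6 m[φ3→H] = [9, 12]
r6 m[φ4→J] = [3, 7]
r6 m[φ5→J] = [2, 3]
r6 m[φ6→L] = [1, 8]
r6 m[φ7→H] = [9, 0]
r6 m[φ8→J] = [4, 4]
r6 m[P→φ0] = [27, 19]
r6 m[P→φ1] = [20, 12]
r6 m[P→φ2] = [21, 11]
r6 m[N→φ0] = [0, 0]
r6 m[J→φ1] = [9, 14]
r6 m[J→φ4] = [15, 24]
r6 m[J→φ5] = [16, 28]
r6 m[J→φ8] = [14, 27]
r6 m[L→φ2] = [4, 17]
r6 m[L→φ3] = [18, 24]
r6 m[L→φ6] = [20, 25]
r6 m[H→φ3] = [9, 0]
r6 m[H→φ7] = [9, 12]
r7 m[φ0→P] = [7, 2]
r7 m[φ0→N] = [21, 25]
r7 m[φ1→P] = [14, 9]
r7 m[φ1→J] = [12, 20]
r7 m[φ2→P] = [13, 10]
r7 m[φ2→L] = [17, 16]
r7 m[φ3→L] = [3, 9]
r7 m[φ3→H] = [18, 21]
r7 m[φ4→J] = [3, 7]
r7 m[φ5→J] = [2, 3]
r7 m[φ6→L] = [1, 8]
r7 m[φ7→H] = [9, 0]
r7 m[φ8→J] = [4, 4]
r7 m[P→φ0] = [27, 19]
r7 m[P→φ1] = [20, 12]
r7 m[P→φ2] = [21, 11]
r7 m[N→φ0] = [0, 0]
r7 m[J→φ1] = [9, 14]
r7 m[J→φ4] = [15, 24]
r7 m[J→φ5] = [16, 28]
r7 m[J→φ8] = [14, 27]
r7 m[L→φ2] = [4, 17]
r7 m[L→φ3] = [18, 24]
r7 m[L→φ6] = [20, 25]
r7 m[H→φ3] = [9, 0]
r7 m[H→φ7] = [9, 12]
r8 m[φ0→P] = [7, 2]
r8 m[φ0→N] = [21, 25]
r8 m[φ1→P] = [14, 9]
r8 m[φ1→J] = [12, 20]
r8 m[φ2→P] = [13, 10]
r8 m[φ2→L] = [17, 16]
r8 m[φ3→L] = [3, 9]
r8 m[φ3→H] = [18, 21]
r8 m[φ4→J] = [3, 7]
r8 m[φ5→J] = [2, 3]
r8 m[φ6→L] = [1, 8]
r8 m[φ7→H] = [9, 0]
r8 m[φ8→J] = [4, 4]
r8 m[P→φ0] = [27, 19]
r8 m[P→φ1] = [20, 12]
r8 m[P→φ2] = [21, 11]
r8 m[N→φ0] = [0, 0]
r8 m[J→φ1] = [9, 14]
r8 m[J→φ4] = [18, 27]
r8 m[J→φ5] = [19, 31]
r8 m[J→φ8] = [17, 30]
r8 m[L→φ2] = [4, 17]
r8 m[L→φ3] = [18, 24]
r8 m[L→φ6] = [20, 25]
r8 m[H→φ3] = [9, 0]
r8 m[H→φ7] = [18, 21]
r9 m[φ0→P] = [7, 2]
r9 m[φ0→N] = [21, 25]
r9 m[φ1→P] = [14, 9]
r9 m[φ1→J] = [12, 20]
r9 m[φ2→P] = [13, 10]
r9 m[φ2→L] = [17, 16]
r9 m[φ3→L] = [3, 9]
r9 m[φ3→H] = [18, 21]
r9 m[φ4→J] = [3, 7]
r9 m[φ5→J] = [2, 3]
r9 m[φ6→L] = [1, 8]
r9 m[φ7→H] = [9, 0]
r9 m[φ8→J] = [4, 4]
r9 m[P→φ0] = [27, 19]
r9 m[P→φ1] = [20, 12]
r9 m[P→φ2] = [21, 11]
r9 m[N→φ0] = [0, 0]
r9 m[J→φ1] = [9, 14]
r9 m[J→φ4] = [18, 27]
r9 m[J→φ5] = [19, 31]
r9 m[J→φ8] = [17, 30]
r9 m[L→φ2] = [4, 17]
r9 m[L→φ3] = [18, 24]
r9 m[L→φ6] = [20, 25]
r9 m[H→φ3] = [9, 0]
r9 m[H→φ7] = [18, 21]
fixed point reached at round 9
traceback from P: (P=1, N=0, J=0, L=0, H=1), score=21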